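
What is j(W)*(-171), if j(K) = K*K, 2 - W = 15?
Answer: -28899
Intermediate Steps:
W = -13 (W = 2 - 1*15 = 2 - 15 = -13)
j(K) = K**2
j(W)*(-171) = (-13)**2*(-171) = 169*(-171) = -28899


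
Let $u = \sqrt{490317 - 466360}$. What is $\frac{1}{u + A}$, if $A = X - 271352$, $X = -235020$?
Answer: $- \frac{506372}{256412578427} - \frac{\sqrt{23957}}{256412578427} \approx -1.9754 \cdot 10^{-6}$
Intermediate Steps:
$A = -506372$ ($A = -235020 - 271352 = -506372$)
$u = \sqrt{23957} \approx 154.78$
$\frac{1}{u + A} = \frac{1}{\sqrt{23957} - 506372} = \frac{1}{-506372 + \sqrt{23957}}$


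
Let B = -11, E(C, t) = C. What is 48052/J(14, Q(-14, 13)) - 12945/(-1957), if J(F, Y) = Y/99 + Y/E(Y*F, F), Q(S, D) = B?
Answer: -11848693539/9785 ≈ -1.2109e+6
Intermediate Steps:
Q(S, D) = -11
J(F, Y) = 1/F + Y/99 (J(F, Y) = Y/99 + Y/((Y*F)) = Y*(1/99) + Y/((F*Y)) = Y/99 + Y*(1/(F*Y)) = Y/99 + 1/F = 1/F + Y/99)
48052/J(14, Q(-14, 13)) - 12945/(-1957) = 48052/(1/14 + (1/99)*(-11)) - 12945/(-1957) = 48052/(1/14 - ⅑) - 12945*(-1/1957) = 48052/(-5/126) + 12945/1957 = 48052*(-126/5) + 12945/1957 = -6054552/5 + 12945/1957 = -11848693539/9785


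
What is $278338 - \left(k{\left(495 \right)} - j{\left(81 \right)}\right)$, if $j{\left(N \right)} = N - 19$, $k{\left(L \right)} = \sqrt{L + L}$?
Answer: $278400 - 3 \sqrt{110} \approx 2.7837 \cdot 10^{5}$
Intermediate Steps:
$k{\left(L \right)} = \sqrt{2} \sqrt{L}$ ($k{\left(L \right)} = \sqrt{2 L} = \sqrt{2} \sqrt{L}$)
$j{\left(N \right)} = -19 + N$
$278338 - \left(k{\left(495 \right)} - j{\left(81 \right)}\right) = 278338 - \left(\sqrt{2} \sqrt{495} - \left(-19 + 81\right)\right) = 278338 - \left(\sqrt{2} \cdot 3 \sqrt{55} - 62\right) = 278338 - \left(3 \sqrt{110} - 62\right) = 278338 - \left(-62 + 3 \sqrt{110}\right) = 278338 + \left(62 - 3 \sqrt{110}\right) = 278400 - 3 \sqrt{110}$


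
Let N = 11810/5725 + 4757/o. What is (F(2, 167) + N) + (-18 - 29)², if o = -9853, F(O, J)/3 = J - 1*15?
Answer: 30083516546/11281685 ≈ 2666.6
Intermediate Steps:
F(O, J) = -45 + 3*J (F(O, J) = 3*(J - 1*15) = 3*(J - 15) = 3*(-15 + J) = -45 + 3*J)
N = 17826021/11281685 (N = 11810/5725 + 4757/(-9853) = 11810*(1/5725) + 4757*(-1/9853) = 2362/1145 - 4757/9853 = 17826021/11281685 ≈ 1.5801)
(F(2, 167) + N) + (-18 - 29)² = ((-45 + 3*167) + 17826021/11281685) + (-18 - 29)² = ((-45 + 501) + 17826021/11281685) + (-47)² = (456 + 17826021/11281685) + 2209 = 5162274381/11281685 + 2209 = 30083516546/11281685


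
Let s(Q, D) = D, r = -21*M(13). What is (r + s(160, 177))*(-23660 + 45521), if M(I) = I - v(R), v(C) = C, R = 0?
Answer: -2098656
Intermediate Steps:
M(I) = I (M(I) = I - 1*0 = I + 0 = I)
r = -273 (r = -21*13 = -273)
(r + s(160, 177))*(-23660 + 45521) = (-273 + 177)*(-23660 + 45521) = -96*21861 = -2098656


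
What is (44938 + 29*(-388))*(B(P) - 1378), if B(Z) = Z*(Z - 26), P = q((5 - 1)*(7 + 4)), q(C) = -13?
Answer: -29340506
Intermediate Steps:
P = -13
B(Z) = Z*(-26 + Z)
(44938 + 29*(-388))*(B(P) - 1378) = (44938 + 29*(-388))*(-13*(-26 - 13) - 1378) = (44938 - 11252)*(-13*(-39) - 1378) = 33686*(507 - 1378) = 33686*(-871) = -29340506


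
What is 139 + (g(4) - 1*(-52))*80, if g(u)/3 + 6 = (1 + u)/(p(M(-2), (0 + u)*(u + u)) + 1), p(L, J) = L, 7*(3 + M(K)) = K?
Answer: 2334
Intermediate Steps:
M(K) = -3 + K/7
g(u) = -309/16 - 21*u/16 (g(u) = -18 + 3*((1 + u)/((-3 + (⅐)*(-2)) + 1)) = -18 + 3*((1 + u)/((-3 - 2/7) + 1)) = -18 + 3*((1 + u)/(-23/7 + 1)) = -18 + 3*((1 + u)/(-16/7)) = -18 + 3*((1 + u)*(-7/16)) = -18 + 3*(-7/16 - 7*u/16) = -18 + (-21/16 - 21*u/16) = -309/16 - 21*u/16)
139 + (g(4) - 1*(-52))*80 = 139 + ((-309/16 - 21/16*4) - 1*(-52))*80 = 139 + ((-309/16 - 21/4) + 52)*80 = 139 + (-393/16 + 52)*80 = 139 + (439/16)*80 = 139 + 2195 = 2334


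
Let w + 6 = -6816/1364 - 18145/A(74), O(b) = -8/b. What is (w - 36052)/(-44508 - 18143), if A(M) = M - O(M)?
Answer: 33948631109/58580063322 ≈ 0.57952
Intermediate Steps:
A(M) = M + 8/M (A(M) = M - (-8)/M = M + 8/M)
w = -239217965/935022 (w = -6 + (-6816/1364 - 18145/(74 + 8/74)) = -6 + (-6816*1/1364 - 18145/(74 + 8*(1/74))) = -6 + (-1704/341 - 18145/(74 + 4/37)) = -6 + (-1704/341 - 18145/2742/37) = -6 + (-1704/341 - 18145*37/2742) = -6 + (-1704/341 - 671365/2742) = -6 - 233607833/935022 = -239217965/935022 ≈ -255.84)
(w - 36052)/(-44508 - 18143) = (-239217965/935022 - 36052)/(-44508 - 18143) = -33948631109/935022/(-62651) = -33948631109/935022*(-1/62651) = 33948631109/58580063322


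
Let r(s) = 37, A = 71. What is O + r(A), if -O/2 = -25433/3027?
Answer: 162865/3027 ≈ 53.804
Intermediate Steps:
O = 50866/3027 (O = -(-50866)/3027 = -2*(-25433/3027) = 50866/3027 ≈ 16.804)
O + r(A) = 50866/3027 + 37 = 162865/3027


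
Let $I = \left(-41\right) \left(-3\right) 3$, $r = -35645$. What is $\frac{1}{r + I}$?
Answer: $- \frac{1}{35276} \approx -2.8348 \cdot 10^{-5}$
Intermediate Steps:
$I = 369$ ($I = 123 \cdot 3 = 369$)
$\frac{1}{r + I} = \frac{1}{-35645 + 369} = \frac{1}{-35276} = - \frac{1}{35276}$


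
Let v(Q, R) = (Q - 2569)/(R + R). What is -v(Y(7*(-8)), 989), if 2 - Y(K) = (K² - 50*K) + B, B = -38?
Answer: 8465/1978 ≈ 4.2796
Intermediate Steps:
Y(K) = 40 - K² + 50*K (Y(K) = 2 - ((K² - 50*K) - 38) = 2 - (-38 + K² - 50*K) = 2 + (38 - K² + 50*K) = 40 - K² + 50*K)
v(Q, R) = (-2569 + Q)/(2*R) (v(Q, R) = (-2569 + Q)/((2*R)) = (-2569 + Q)*(1/(2*R)) = (-2569 + Q)/(2*R))
-v(Y(7*(-8)), 989) = -(-2569 + (40 - (7*(-8))² + 50*(7*(-8))))/(2*989) = -(-2569 + (40 - 1*(-56)² + 50*(-56)))/(2*989) = -(-2569 + (40 - 1*3136 - 2800))/(2*989) = -(-2569 + (40 - 3136 - 2800))/(2*989) = -(-2569 - 5896)/(2*989) = -(-8465)/(2*989) = -1*(-8465/1978) = 8465/1978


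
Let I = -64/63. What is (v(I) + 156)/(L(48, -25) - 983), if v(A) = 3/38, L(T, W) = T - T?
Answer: -5931/37354 ≈ -0.15878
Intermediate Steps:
L(T, W) = 0
I = -64/63 (I = -64*1/63 = -64/63 ≈ -1.0159)
v(A) = 3/38 (v(A) = 3*(1/38) = 3/38)
(v(I) + 156)/(L(48, -25) - 983) = (3/38 + 156)/(0 - 983) = (5931/38)/(-983) = (5931/38)*(-1/983) = -5931/37354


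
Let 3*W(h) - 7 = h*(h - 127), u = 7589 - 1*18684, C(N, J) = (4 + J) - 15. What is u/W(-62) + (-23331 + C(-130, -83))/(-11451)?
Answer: -3042526/3836085 ≈ -0.79313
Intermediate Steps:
C(N, J) = -11 + J
u = -11095 (u = 7589 - 18684 = -11095)
W(h) = 7/3 + h*(-127 + h)/3 (W(h) = 7/3 + (h*(h - 127))/3 = 7/3 + (h*(-127 + h))/3 = 7/3 + h*(-127 + h)/3)
u/W(-62) + (-23331 + C(-130, -83))/(-11451) = -11095/(7/3 - 127/3*(-62) + (⅓)*(-62)²) + (-23331 + (-11 - 83))/(-11451) = -11095/(7/3 + 7874/3 + (⅓)*3844) + (-23331 - 94)*(-1/11451) = -11095/(7/3 + 7874/3 + 3844/3) - 23425*(-1/11451) = -11095/11725/3 + 23425/11451 = -11095*3/11725 + 23425/11451 = -951/335 + 23425/11451 = -3042526/3836085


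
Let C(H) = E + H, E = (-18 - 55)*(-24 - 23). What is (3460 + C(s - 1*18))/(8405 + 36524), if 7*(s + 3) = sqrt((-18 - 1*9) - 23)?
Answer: 6870/44929 + 5*I*sqrt(2)/314503 ≈ 0.15291 + 2.2483e-5*I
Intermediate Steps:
s = -3 + 5*I*sqrt(2)/7 (s = -3 + sqrt((-18 - 1*9) - 23)/7 = -3 + sqrt((-18 - 9) - 23)/7 = -3 + sqrt(-27 - 23)/7 = -3 + sqrt(-50)/7 = -3 + (5*I*sqrt(2))/7 = -3 + 5*I*sqrt(2)/7 ≈ -3.0 + 1.0102*I)
E = 3431 (E = -73*(-47) = 3431)
C(H) = 3431 + H
(3460 + C(s - 1*18))/(8405 + 36524) = (3460 + (3431 + ((-3 + 5*I*sqrt(2)/7) - 1*18)))/(8405 + 36524) = (3460 + (3431 + ((-3 + 5*I*sqrt(2)/7) - 18)))/44929 = (3460 + (3431 + (-21 + 5*I*sqrt(2)/7)))*(1/44929) = (3460 + (3410 + 5*I*sqrt(2)/7))*(1/44929) = (6870 + 5*I*sqrt(2)/7)*(1/44929) = 6870/44929 + 5*I*sqrt(2)/314503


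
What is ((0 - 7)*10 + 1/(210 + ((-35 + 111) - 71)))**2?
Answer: 226472401/46225 ≈ 4899.4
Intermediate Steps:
((0 - 7)*10 + 1/(210 + ((-35 + 111) - 71)))**2 = (-7*10 + 1/(210 + (76 - 71)))**2 = (-70 + 1/(210 + 5))**2 = (-70 + 1/215)**2 = (-15049/215)**2 = 226472401/46225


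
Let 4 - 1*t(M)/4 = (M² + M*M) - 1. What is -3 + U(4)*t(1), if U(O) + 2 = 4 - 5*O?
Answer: -219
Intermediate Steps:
U(O) = 2 - 5*O (U(O) = -2 + (4 - 5*O) = 2 - 5*O)
t(M) = 20 - 8*M² (t(M) = 16 - 4*((M² + M*M) - 1) = 16 - 4*((M² + M²) - 1) = 16 - 4*(2*M² - 1) = 16 - 4*(-1 + 2*M²) = 16 + (4 - 8*M²) = 20 - 8*M²)
-3 + U(4)*t(1) = -3 + (2 - 5*4)*(20 - 8*1²) = -3 + (2 - 20)*(20 - 8*1) = -3 - 18*(20 - 8) = -3 - 18*12 = -3 - 216 = -219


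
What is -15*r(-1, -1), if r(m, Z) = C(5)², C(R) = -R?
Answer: -375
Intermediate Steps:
r(m, Z) = 25 (r(m, Z) = (-1*5)² = (-5)² = 25)
-15*r(-1, -1) = -15*25 = -375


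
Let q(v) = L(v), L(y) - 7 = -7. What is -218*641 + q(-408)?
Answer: -139738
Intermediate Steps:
L(y) = 0 (L(y) = 7 - 7 = 0)
q(v) = 0
-218*641 + q(-408) = -218*641 + 0 = -139738 + 0 = -139738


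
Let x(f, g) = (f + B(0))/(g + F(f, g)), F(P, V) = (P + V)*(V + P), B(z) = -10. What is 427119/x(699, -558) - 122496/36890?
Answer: 152230608760593/12708605 ≈ 1.1979e+7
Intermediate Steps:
F(P, V) = (P + V)² (F(P, V) = (P + V)*(P + V) = (P + V)²)
x(f, g) = (-10 + f)/(g + (f + g)²) (x(f, g) = (f - 10)/(g + (f + g)²) = (-10 + f)/(g + (f + g)²))
427119/x(699, -558) - 122496/36890 = 427119/(((-10 + 699)/(-558 + (699 - 558)²))) - 122496/36890 = 427119/((689/(-558 + 141²))) - 122496*1/36890 = 427119/((689/(-558 + 19881))) - 61248/18445 = 427119/((689/19323)) - 61248/18445 = 427119/(((1/19323)*689)) - 61248/18445 = 427119/(689/19323) - 61248/18445 = 427119*(19323/689) - 61248/18445 = 8253220437/689 - 61248/18445 = 152230608760593/12708605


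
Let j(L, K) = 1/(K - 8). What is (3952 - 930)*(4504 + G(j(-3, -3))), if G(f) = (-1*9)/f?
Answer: 13910266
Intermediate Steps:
j(L, K) = 1/(-8 + K)
G(f) = -9/f
(3952 - 930)*(4504 + G(j(-3, -3))) = (3952 - 930)*(4504 - 9/(1/(-8 - 3))) = 3022*(4504 - 9/(1/(-11))) = 3022*(4504 - 9/(-1/11)) = 3022*(4504 - 9*(-11)) = 3022*(4504 + 99) = 3022*4603 = 13910266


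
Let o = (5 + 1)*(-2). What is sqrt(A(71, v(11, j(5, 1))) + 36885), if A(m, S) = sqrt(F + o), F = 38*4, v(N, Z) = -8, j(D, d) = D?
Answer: sqrt(36885 + 2*sqrt(35)) ≈ 192.09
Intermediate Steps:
o = -12 (o = 6*(-2) = -12)
F = 152
A(m, S) = 2*sqrt(35) (A(m, S) = sqrt(152 - 12) = sqrt(140) = 2*sqrt(35))
sqrt(A(71, v(11, j(5, 1))) + 36885) = sqrt(2*sqrt(35) + 36885) = sqrt(36885 + 2*sqrt(35))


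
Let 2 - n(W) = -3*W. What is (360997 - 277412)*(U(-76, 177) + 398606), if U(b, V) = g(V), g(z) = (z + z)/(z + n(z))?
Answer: 2365544217119/71 ≈ 3.3318e+10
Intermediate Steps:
n(W) = 2 + 3*W (n(W) = 2 - (-3)*W = 2 + 3*W)
g(z) = 2*z/(2 + 4*z) (g(z) = (z + z)/(z + (2 + 3*z)) = (2*z)/(2 + 4*z) = 2*z/(2 + 4*z))
U(b, V) = V/(1 + 2*V)
(360997 - 277412)*(U(-76, 177) + 398606) = (360997 - 277412)*(177/(1 + 2*177) + 398606) = 83585*(177/(1 + 354) + 398606) = 83585*(177/355 + 398606) = 83585*(141505307/355) = 2365544217119/71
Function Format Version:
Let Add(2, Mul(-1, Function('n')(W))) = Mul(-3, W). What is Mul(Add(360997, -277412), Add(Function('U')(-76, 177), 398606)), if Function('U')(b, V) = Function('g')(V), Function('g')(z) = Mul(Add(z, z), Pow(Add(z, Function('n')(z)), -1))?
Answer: Rational(2365544217119, 71) ≈ 3.3318e+10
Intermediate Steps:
Function('n')(W) = Add(2, Mul(3, W)) (Function('n')(W) = Add(2, Mul(-1, Mul(-3, W))) = Add(2, Mul(3, W)))
Function('g')(z) = Mul(2, z, Pow(Add(2, Mul(4, z)), -1)) (Function('g')(z) = Mul(Add(z, z), Pow(Add(z, Add(2, Mul(3, z))), -1)) = Mul(Mul(2, z), Pow(Add(2, Mul(4, z)), -1)) = Mul(2, z, Pow(Add(2, Mul(4, z)), -1)))
Function('U')(b, V) = Mul(V, Pow(Add(1, Mul(2, V)), -1))
Mul(Add(360997, -277412), Add(Function('U')(-76, 177), 398606)) = Mul(Add(360997, -277412), Add(Mul(177, Pow(Add(1, Mul(2, 177)), -1)), 398606)) = Mul(83585, Add(Mul(177, Pow(Add(1, 354), -1)), 398606)) = Mul(83585, Add(Mul(177, Pow(355, -1)), 398606)) = Mul(83585, Add(Mul(177, Rational(1, 355)), 398606)) = Mul(83585, Add(Rational(177, 355), 398606)) = Mul(83585, Rational(141505307, 355)) = Rational(2365544217119, 71)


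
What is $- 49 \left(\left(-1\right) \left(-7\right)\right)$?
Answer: $-343$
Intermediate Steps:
$- 49 \left(\left(-1\right) \left(-7\right)\right) = \left(-49\right) 7 = -343$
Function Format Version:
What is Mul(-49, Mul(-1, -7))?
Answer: -343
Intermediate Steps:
Mul(-49, Mul(-1, -7)) = Mul(-49, 7) = -343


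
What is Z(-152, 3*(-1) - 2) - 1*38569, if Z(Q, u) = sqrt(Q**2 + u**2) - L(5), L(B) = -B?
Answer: -38564 + sqrt(23129) ≈ -38412.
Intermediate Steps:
Z(Q, u) = 5 + sqrt(Q**2 + u**2) (Z(Q, u) = sqrt(Q**2 + u**2) - (-1)*5 = sqrt(Q**2 + u**2) - 1*(-5) = sqrt(Q**2 + u**2) + 5 = 5 + sqrt(Q**2 + u**2))
Z(-152, 3*(-1) - 2) - 1*38569 = (5 + sqrt((-152)**2 + (3*(-1) - 2)**2)) - 1*38569 = (5 + sqrt(23104 + (-3 - 2)**2)) - 38569 = (5 + sqrt(23104 + (-5)**2)) - 38569 = (5 + sqrt(23104 + 25)) - 38569 = (5 + sqrt(23129)) - 38569 = -38564 + sqrt(23129)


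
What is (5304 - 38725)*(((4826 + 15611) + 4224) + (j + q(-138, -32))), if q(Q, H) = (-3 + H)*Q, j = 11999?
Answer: -1386637290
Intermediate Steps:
q(Q, H) = Q*(-3 + H)
(5304 - 38725)*(((4826 + 15611) + 4224) + (j + q(-138, -32))) = (5304 - 38725)*(((4826 + 15611) + 4224) + (11999 - 138*(-3 - 32))) = -33421*((20437 + 4224) + (11999 - 138*(-35))) = -33421*(24661 + (11999 + 4830)) = -33421*(24661 + 16829) = -33421*41490 = -1386637290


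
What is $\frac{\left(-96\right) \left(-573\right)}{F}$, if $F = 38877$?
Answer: $\frac{18336}{12959} \approx 1.4149$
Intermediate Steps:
$\frac{\left(-96\right) \left(-573\right)}{F} = \frac{\left(-96\right) \left(-573\right)}{38877} = 55008 \cdot \frac{1}{38877} = \frac{18336}{12959}$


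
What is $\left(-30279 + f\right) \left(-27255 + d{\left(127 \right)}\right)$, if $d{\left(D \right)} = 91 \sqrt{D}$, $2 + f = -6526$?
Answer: $1003174785 - 3349437 \sqrt{127} \approx 9.6543 \cdot 10^{8}$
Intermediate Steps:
$f = -6528$ ($f = -2 - 6526 = -6528$)
$\left(-30279 + f\right) \left(-27255 + d{\left(127 \right)}\right) = \left(-30279 - 6528\right) \left(-27255 + 91 \sqrt{127}\right) = - 36807 \left(-27255 + 91 \sqrt{127}\right) = 1003174785 - 3349437 \sqrt{127}$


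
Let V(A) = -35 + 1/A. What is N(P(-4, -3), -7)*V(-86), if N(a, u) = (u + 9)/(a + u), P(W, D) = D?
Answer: 3011/430 ≈ 7.0023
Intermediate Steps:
V(A) = -35 + 1/A
N(a, u) = (9 + u)/(a + u)
N(P(-4, -3), -7)*V(-86) = ((9 - 7)/(-3 - 7))*(-35 + 1/(-86)) = (2/(-10))*(-35 - 1/86) = -⅒*2*(-3011/86) = -⅕*(-3011/86) = 3011/430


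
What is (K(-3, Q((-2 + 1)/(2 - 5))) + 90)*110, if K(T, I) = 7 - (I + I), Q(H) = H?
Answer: 31790/3 ≈ 10597.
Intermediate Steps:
K(T, I) = 7 - 2*I
(K(-3, Q((-2 + 1)/(2 - 5))) + 90)*110 = ((7 - 2*(-2 + 1)/(2 - 5)) + 90)*110 = ((7 - (-2)/(-3)) + 90)*110 = ((7 - (-2)*(-1)/3) + 90)*110 = ((7 - 2*⅓) + 90)*110 = ((7 - ⅔) + 90)*110 = (19/3 + 90)*110 = (289/3)*110 = 31790/3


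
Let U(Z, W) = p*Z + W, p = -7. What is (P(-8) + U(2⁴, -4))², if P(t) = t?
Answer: 15376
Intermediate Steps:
U(Z, W) = W - 7*Z (U(Z, W) = -7*Z + W = W - 7*Z)
(P(-8) + U(2⁴, -4))² = (-8 + (-4 - 7*2⁴))² = (-8 + (-4 - 7*16))² = (-8 + (-4 - 112))² = (-8 - 116)² = (-124)² = 15376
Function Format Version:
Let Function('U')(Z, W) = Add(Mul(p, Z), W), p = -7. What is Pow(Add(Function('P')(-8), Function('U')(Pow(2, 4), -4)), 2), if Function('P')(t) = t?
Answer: 15376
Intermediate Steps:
Function('U')(Z, W) = Add(W, Mul(-7, Z)) (Function('U')(Z, W) = Add(Mul(-7, Z), W) = Add(W, Mul(-7, Z)))
Pow(Add(Function('P')(-8), Function('U')(Pow(2, 4), -4)), 2) = Pow(Add(-8, Add(-4, Mul(-7, Pow(2, 4)))), 2) = Pow(Add(-8, Add(-4, Mul(-7, 16))), 2) = Pow(Add(-8, Add(-4, -112)), 2) = Pow(Add(-8, -116), 2) = Pow(-124, 2) = 15376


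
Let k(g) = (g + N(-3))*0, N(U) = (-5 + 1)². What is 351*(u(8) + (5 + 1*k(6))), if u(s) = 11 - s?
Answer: 2808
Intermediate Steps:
N(U) = 16 (N(U) = (-4)² = 16)
k(g) = 0 (k(g) = (g + 16)*0 = (16 + g)*0 = 0)
351*(u(8) + (5 + 1*k(6))) = 351*((11 - 1*8) + (5 + 1*0)) = 351*((11 - 8) + (5 + 0)) = 351*(3 + 5) = 351*8 = 2808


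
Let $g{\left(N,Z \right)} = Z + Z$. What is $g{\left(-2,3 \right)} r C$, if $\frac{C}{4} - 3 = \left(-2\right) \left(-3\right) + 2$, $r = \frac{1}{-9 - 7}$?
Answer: $- \frac{33}{2} \approx -16.5$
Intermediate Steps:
$g{\left(N,Z \right)} = 2 Z$
$r = - \frac{1}{16}$ ($r = \frac{1}{-16} = - \frac{1}{16} \approx -0.0625$)
$C = 44$ ($C = 12 + 4 \left(\left(-2\right) \left(-3\right) + 2\right) = 12 + 4 \left(6 + 2\right) = 12 + 4 \cdot 8 = 12 + 32 = 44$)
$g{\left(-2,3 \right)} r C = 2 \cdot 3 \left(- \frac{1}{16}\right) 44 = 6 \left(- \frac{1}{16}\right) 44 = \left(- \frac{3}{8}\right) 44 = - \frac{33}{2}$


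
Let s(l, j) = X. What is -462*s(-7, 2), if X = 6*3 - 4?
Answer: -6468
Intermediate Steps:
X = 14 (X = 18 - 4 = 14)
s(l, j) = 14
-462*s(-7, 2) = -462*14 = -6468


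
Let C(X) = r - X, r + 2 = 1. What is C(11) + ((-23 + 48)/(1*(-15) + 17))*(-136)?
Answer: -1712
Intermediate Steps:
r = -1 (r = -2 + 1 = -1)
C(X) = -1 - X
C(11) + ((-23 + 48)/(1*(-15) + 17))*(-136) = (-1 - 1*11) + ((-23 + 48)/(1*(-15) + 17))*(-136) = (-1 - 11) + (25/(-15 + 17))*(-136) = -12 + (25/2)*(-136) = -12 - 1700 = -1712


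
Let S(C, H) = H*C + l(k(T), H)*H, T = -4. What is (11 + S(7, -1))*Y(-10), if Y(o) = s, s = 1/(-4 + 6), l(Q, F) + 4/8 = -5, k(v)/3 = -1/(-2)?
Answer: 19/4 ≈ 4.7500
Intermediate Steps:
k(v) = 3/2 (k(v) = 3*(-1/(-2)) = 3*(-1*(-½)) = 3*(½) = 3/2)
l(Q, F) = -11/2 (l(Q, F) = -½ - 5 = -11/2)
s = ½ (s = 1/2 = ½ ≈ 0.50000)
Y(o) = ½
S(C, H) = -11*H/2 + C*H (S(C, H) = H*C - 11*H/2 = C*H - 11*H/2 = -11*H/2 + C*H)
(11 + S(7, -1))*Y(-10) = (11 + (½)*(-1)*(-11 + 2*7))*(½) = (11 + (½)*(-1)*(-11 + 14))*(½) = (11 + (½)*(-1)*3)*(½) = (11 - 3/2)*(½) = (19/2)*(½) = 19/4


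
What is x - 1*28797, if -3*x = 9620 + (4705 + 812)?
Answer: -101528/3 ≈ -33843.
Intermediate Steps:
x = -15137/3 (x = -(9620 + (4705 + 812))/3 = -(9620 + 5517)/3 = -⅓*15137 = -15137/3 ≈ -5045.7)
x - 1*28797 = -15137/3 - 1*28797 = -15137/3 - 28797 = -101528/3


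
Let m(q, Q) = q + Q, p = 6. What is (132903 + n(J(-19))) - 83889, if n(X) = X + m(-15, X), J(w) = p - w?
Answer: 49049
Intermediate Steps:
m(q, Q) = Q + q
J(w) = 6 - w
n(X) = -15 + 2*X (n(X) = X + (X - 15) = X + (-15 + X) = -15 + 2*X)
(132903 + n(J(-19))) - 83889 = (132903 + (-15 + 2*(6 - 1*(-19)))) - 83889 = (132903 + (-15 + 2*(6 + 19))) - 83889 = (132903 + (-15 + 2*25)) - 83889 = (132903 + (-15 + 50)) - 83889 = (132903 + 35) - 83889 = 132938 - 83889 = 49049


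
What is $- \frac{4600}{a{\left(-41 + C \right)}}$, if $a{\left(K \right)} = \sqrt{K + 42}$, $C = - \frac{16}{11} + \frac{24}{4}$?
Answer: $- \frac{4600 \sqrt{671}}{61} \approx -1953.4$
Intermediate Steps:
$C = \frac{50}{11}$ ($C = \left(-16\right) \frac{1}{11} + 24 \cdot \frac{1}{4} = - \frac{16}{11} + 6 = \frac{50}{11} \approx 4.5455$)
$a{\left(K \right)} = \sqrt{42 + K}$
$- \frac{4600}{a{\left(-41 + C \right)}} = - \frac{4600}{\sqrt{42 + \left(-41 + \frac{50}{11}\right)}} = - \frac{4600}{\sqrt{42 - \frac{401}{11}}} = - \frac{4600}{\sqrt{\frac{61}{11}}} = - \frac{4600}{\frac{1}{11} \sqrt{671}} = - 4600 \frac{\sqrt{671}}{61} = - \frac{4600 \sqrt{671}}{61}$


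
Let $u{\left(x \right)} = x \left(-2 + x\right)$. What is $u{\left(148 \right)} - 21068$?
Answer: $540$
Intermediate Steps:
$u{\left(148 \right)} - 21068 = 148 \left(-2 + 148\right) - 21068 = 148 \cdot 146 - 21068 = 21608 - 21068 = 540$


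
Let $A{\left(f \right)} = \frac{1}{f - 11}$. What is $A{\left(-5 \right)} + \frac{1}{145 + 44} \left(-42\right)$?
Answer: $- \frac{41}{144} \approx -0.28472$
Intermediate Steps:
$A{\left(f \right)} = \frac{1}{-11 + f}$
$A{\left(-5 \right)} + \frac{1}{145 + 44} \left(-42\right) = \frac{1}{-11 - 5} + \frac{1}{145 + 44} \left(-42\right) = \frac{1}{-16} + \frac{1}{189} \left(-42\right) = - \frac{1}{16} + \frac{1}{189} \left(-42\right) = - \frac{1}{16} - \frac{2}{9} = - \frac{41}{144}$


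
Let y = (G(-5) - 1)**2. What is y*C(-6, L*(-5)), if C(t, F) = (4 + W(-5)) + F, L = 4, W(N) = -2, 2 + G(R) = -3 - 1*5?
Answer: -2178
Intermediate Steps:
G(R) = -10 (G(R) = -2 + (-3 - 1*5) = -2 + (-3 - 5) = -2 - 8 = -10)
C(t, F) = 2 + F (C(t, F) = (4 - 2) + F = 2 + F)
y = 121 (y = (-10 - 1)**2 = (-11)**2 = 121)
y*C(-6, L*(-5)) = 121*(2 + 4*(-5)) = 121*(2 - 20) = 121*(-18) = -2178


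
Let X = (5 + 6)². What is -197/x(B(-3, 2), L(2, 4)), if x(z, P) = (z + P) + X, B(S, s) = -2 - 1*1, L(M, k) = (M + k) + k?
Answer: -197/128 ≈ -1.5391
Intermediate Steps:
L(M, k) = M + 2*k
X = 121 (X = 11² = 121)
B(S, s) = -3 (B(S, s) = -2 - 1 = -3)
x(z, P) = 121 + P + z (x(z, P) = (z + P) + 121 = (P + z) + 121 = 121 + P + z)
-197/x(B(-3, 2), L(2, 4)) = -197/(121 + (2 + 2*4) - 3) = -197/(121 + (2 + 8) - 3) = -197/(121 + 10 - 3) = -197/128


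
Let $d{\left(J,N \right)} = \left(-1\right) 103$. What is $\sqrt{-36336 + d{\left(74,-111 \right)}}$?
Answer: $i \sqrt{36439} \approx 190.89 i$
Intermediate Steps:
$d{\left(J,N \right)} = -103$
$\sqrt{-36336 + d{\left(74,-111 \right)}} = \sqrt{-36336 - 103} = \sqrt{-36439} = i \sqrt{36439}$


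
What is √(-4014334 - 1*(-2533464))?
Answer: I*√1480870 ≈ 1216.9*I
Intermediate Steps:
√(-4014334 - 1*(-2533464)) = √(-4014334 + 2533464) = √(-1480870) = I*√1480870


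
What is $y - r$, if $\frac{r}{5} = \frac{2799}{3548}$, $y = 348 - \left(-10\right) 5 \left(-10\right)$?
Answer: $- \frac{553291}{3548} \approx -155.94$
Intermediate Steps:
$y = -152$ ($y = 348 - \left(-50\right) \left(-10\right) = 348 - 500 = -152$)
$r = \frac{13995}{3548}$ ($r = 5 \cdot \frac{2799}{3548} = \frac{13995}{3548} \approx 3.9445$)
$y - r = -152 - \frac{13995}{3548} = - \frac{553291}{3548}$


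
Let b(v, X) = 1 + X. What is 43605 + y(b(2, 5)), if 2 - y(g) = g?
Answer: 43601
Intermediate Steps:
y(g) = 2 - g
43605 + y(b(2, 5)) = 43605 + (2 - (1 + 5)) = 43605 + (2 - 1*6) = 43605 + (2 - 6) = 43605 - 4 = 43601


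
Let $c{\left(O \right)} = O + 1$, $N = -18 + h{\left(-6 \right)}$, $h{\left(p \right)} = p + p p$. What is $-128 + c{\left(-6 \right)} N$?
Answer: $-188$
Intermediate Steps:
$h{\left(p \right)} = p + p^{2}$
$N = 12$ ($N = -18 - 6 \left(1 - 6\right) = -18 - -30 = -18 + 30 = 12$)
$c{\left(O \right)} = 1 + O$
$-128 + c{\left(-6 \right)} N = -128 + \left(1 - 6\right) 12 = -128 - 60 = -188$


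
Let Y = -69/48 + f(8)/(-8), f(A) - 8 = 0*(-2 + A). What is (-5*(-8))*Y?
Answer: -195/2 ≈ -97.500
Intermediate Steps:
f(A) = 8 (f(A) = 8 + 0*(-2 + A) = 8 + 0 = 8)
Y = -39/16 (Y = -69/48 + 8/(-8) = -69*1/48 + 8*(-⅛) = -23/16 - 1 = -39/16 ≈ -2.4375)
(-5*(-8))*Y = -5*(-8)*(-39/16) = 40*(-39/16) = -195/2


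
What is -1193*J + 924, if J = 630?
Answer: -750666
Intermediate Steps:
-1193*J + 924 = -1193*630 + 924 = -751590 + 924 = -750666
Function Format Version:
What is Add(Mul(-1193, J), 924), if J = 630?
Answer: -750666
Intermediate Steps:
Add(Mul(-1193, J), 924) = Add(Mul(-1193, 630), 924) = Add(-751590, 924) = -750666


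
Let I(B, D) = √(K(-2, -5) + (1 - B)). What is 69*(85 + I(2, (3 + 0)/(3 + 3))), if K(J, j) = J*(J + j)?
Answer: 5865 + 69*√13 ≈ 6113.8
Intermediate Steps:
I(B, D) = √(15 - B) (I(B, D) = √(-2*(-2 - 5) + (1 - B)) = √(-2*(-7) + (1 - B)) = √(14 + (1 - B)) = √(15 - B))
69*(85 + I(2, (3 + 0)/(3 + 3))) = 69*(85 + √(15 - 1*2)) = 69*(85 + √(15 - 2)) = 69*(85 + √13) = 5865 + 69*√13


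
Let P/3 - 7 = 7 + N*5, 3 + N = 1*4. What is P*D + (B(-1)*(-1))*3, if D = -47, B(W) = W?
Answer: -2676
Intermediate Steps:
N = 1 (N = -3 + 1*4 = -3 + 4 = 1)
P = 57 (P = 21 + 3*(7 + 1*5) = 21 + 3*(7 + 5) = 21 + 3*12 = 21 + 36 = 57)
P*D + (B(-1)*(-1))*3 = 57*(-47) - 1*(-1)*3 = -2679 + 1*3 = -2679 + 3 = -2676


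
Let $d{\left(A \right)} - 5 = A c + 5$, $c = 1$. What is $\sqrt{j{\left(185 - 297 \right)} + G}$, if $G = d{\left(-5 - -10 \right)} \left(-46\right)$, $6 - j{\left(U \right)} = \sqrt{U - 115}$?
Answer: $\sqrt{-684 - i \sqrt{227}} \approx 0.288 - 26.155 i$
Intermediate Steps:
$j{\left(U \right)} = 6 - \sqrt{-115 + U}$ ($j{\left(U \right)} = 6 - \sqrt{U - 115} = 6 - \sqrt{-115 + U}$)
$d{\left(A \right)} = 10 + A$ ($d{\left(A \right)} = 5 + \left(A 1 + 5\right) = 5 + \left(A + 5\right) = 5 + \left(5 + A\right) = 10 + A$)
$G = -690$ ($G = \left(10 - -5\right) \left(-46\right) = \left(10 + \left(-5 + 10\right)\right) \left(-46\right) = \left(10 + 5\right) \left(-46\right) = 15 \left(-46\right) = -690$)
$\sqrt{j{\left(185 - 297 \right)} + G} = \sqrt{\left(6 - \sqrt{-115 + \left(185 - 297\right)}\right) - 690} = \sqrt{\left(6 - \sqrt{-115 - 112}\right) - 690} = \sqrt{\left(6 - \sqrt{-227}\right) - 690} = \sqrt{\left(6 - i \sqrt{227}\right) - 690} = \sqrt{-684 - i \sqrt{227}}$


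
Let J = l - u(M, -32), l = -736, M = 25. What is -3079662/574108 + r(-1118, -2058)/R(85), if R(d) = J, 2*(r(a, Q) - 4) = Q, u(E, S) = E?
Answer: -877581041/218448094 ≈ -4.0173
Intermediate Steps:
r(a, Q) = 4 + Q/2
J = -761 (J = -736 - 1*25 = -736 - 25 = -761)
R(d) = -761
-3079662/574108 + r(-1118, -2058)/R(85) = -3079662/574108 + (4 + (1/2)*(-2058))/(-761) = -3079662*1/574108 + (4 - 1029)*(-1/761) = -1539831/287054 - 1025*(-1/761) = -1539831/287054 + 1025/761 = -877581041/218448094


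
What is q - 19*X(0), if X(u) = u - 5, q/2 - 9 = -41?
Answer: 31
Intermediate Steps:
q = -64 (q = 18 + 2*(-41) = 18 - 82 = -64)
X(u) = -5 + u
q - 19*X(0) = -64 - 19*(-5 + 0) = -64 - 19*(-5) = -64 + 95 = 31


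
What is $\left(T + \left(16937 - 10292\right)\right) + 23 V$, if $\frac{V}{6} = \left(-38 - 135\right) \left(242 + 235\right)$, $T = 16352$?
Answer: $-11364901$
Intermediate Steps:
$V = -495126$ ($V = 6 \left(-38 - 135\right) \left(242 + 235\right) = 6 \left(\left(-173\right) 477\right) = 6 \left(-82521\right) = -495126$)
$\left(T + \left(16937 - 10292\right)\right) + 23 V = \left(16352 + \left(16937 - 10292\right)\right) + 23 \left(-495126\right) = \left(16352 + 6645\right) - 11387898 = 22997 - 11387898 = -11364901$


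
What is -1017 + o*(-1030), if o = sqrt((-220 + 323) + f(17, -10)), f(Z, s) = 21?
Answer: -1017 - 2060*sqrt(31) ≈ -12487.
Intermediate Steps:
o = 2*sqrt(31) (o = sqrt((-220 + 323) + 21) = sqrt(103 + 21) = sqrt(124) = 2*sqrt(31) ≈ 11.136)
-1017 + o*(-1030) = -1017 + (2*sqrt(31))*(-1030) = -1017 - 2060*sqrt(31)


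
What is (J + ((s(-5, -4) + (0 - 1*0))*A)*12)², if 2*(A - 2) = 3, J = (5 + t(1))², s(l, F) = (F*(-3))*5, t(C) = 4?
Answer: 6765201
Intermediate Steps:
s(l, F) = -15*F (s(l, F) = -3*F*5 = -15*F)
J = 81 (J = (5 + 4)² = 9² = 81)
A = 7/2 (A = 2 + (½)*3 = 2 + 3/2 = 7/2 ≈ 3.5000)
(J + ((s(-5, -4) + (0 - 1*0))*A)*12)² = (81 + ((-15*(-4) + (0 - 1*0))*(7/2))*12)² = (81 + ((60 + (0 + 0))*(7/2))*12)² = (81 + ((60 + 0)*(7/2))*12)² = (81 + (60*(7/2))*12)² = (81 + 210*12)² = (81 + 2520)² = 2601² = 6765201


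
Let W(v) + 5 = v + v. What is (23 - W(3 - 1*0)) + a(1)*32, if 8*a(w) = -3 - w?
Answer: 6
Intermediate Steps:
a(w) = -3/8 - w/8 (a(w) = (-3 - w)/8 = -3/8 - w/8)
W(v) = -5 + 2*v (W(v) = -5 + (v + v) = -5 + 2*v)
(23 - W(3 - 1*0)) + a(1)*32 = (23 - (-5 + 2*(3 - 1*0))) + (-3/8 - ⅛*1)*32 = (23 - (-5 + 2*(3 + 0))) + (-3/8 - ⅛)*32 = (23 - (-5 + 2*3)) - ½*32 = (23 - (-5 + 6)) - 16 = (23 - 1*1) - 16 = (23 - 1) - 16 = 22 - 16 = 6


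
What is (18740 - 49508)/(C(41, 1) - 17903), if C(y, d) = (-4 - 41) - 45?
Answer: 30768/17993 ≈ 1.7100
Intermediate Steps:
C(y, d) = -90 (C(y, d) = -45 - 45 = -90)
(18740 - 49508)/(C(41, 1) - 17903) = (18740 - 49508)/(-90 - 17903) = -30768/(-17993) = -30768*(-1/17993) = 30768/17993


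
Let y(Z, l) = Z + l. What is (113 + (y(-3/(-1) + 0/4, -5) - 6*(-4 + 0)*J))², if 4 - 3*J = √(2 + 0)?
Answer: 20577 - 2288*√2 ≈ 17341.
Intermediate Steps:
J = 4/3 - √2/3 (J = 4/3 - √(2 + 0)/3 = 4/3 - √2/3 ≈ 0.86193)
(113 + (y(-3/(-1) + 0/4, -5) - 6*(-4 + 0)*J))² = (113 + (((-3/(-1) + 0/4) - 5) - 6*(-4 + 0)*(4/3 - √2/3)))² = (113 + (((-3*(-1) + 0*(¼)) - 5) - (-24)*(4/3 - √2/3)))² = (113 + (((3 + 0) - 5) - 6*(-16/3 + 4*√2/3)))² = (113 + ((3 - 5) + (32 - 8*√2)))² = (113 + (-2 + (32 - 8*√2)))² = (113 + (30 - 8*√2))² = (143 - 8*√2)²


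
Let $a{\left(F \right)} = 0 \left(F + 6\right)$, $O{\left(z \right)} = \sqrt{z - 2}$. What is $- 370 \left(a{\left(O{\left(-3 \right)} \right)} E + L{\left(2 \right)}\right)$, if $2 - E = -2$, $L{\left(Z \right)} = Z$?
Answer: $-740$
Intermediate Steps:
$O{\left(z \right)} = \sqrt{-2 + z}$
$a{\left(F \right)} = 0$ ($a{\left(F \right)} = 0 \left(6 + F\right) = 0$)
$E = 4$ ($E = 2 - -2 = 2 + 2 = 4$)
$- 370 \left(a{\left(O{\left(-3 \right)} \right)} E + L{\left(2 \right)}\right) = - 370 \left(0 \cdot 4 + 2\right) = - 370 \left(0 + 2\right) = \left(-370\right) 2 = -740$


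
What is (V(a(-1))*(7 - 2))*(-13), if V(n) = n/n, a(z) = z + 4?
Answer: -65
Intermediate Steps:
a(z) = 4 + z
V(n) = 1
(V(a(-1))*(7 - 2))*(-13) = (1*(7 - 2))*(-13) = (1*5)*(-13) = 5*(-13) = -65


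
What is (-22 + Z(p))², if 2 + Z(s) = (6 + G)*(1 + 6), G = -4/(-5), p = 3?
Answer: 13924/25 ≈ 556.96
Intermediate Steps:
G = ⅘ (G = -4*(-⅕) = ⅘ ≈ 0.80000)
Z(s) = 228/5 (Z(s) = -2 + (6 + ⅘)*(1 + 6) = -2 + (34/5)*7 = -2 + 238/5 = 228/5)
(-22 + Z(p))² = (-22 + 228/5)² = (118/5)² = 13924/25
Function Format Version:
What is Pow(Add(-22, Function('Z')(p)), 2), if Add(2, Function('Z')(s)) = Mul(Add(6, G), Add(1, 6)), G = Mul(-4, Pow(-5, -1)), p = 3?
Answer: Rational(13924, 25) ≈ 556.96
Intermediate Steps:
G = Rational(4, 5) (G = Mul(-4, Rational(-1, 5)) = Rational(4, 5) ≈ 0.80000)
Function('Z')(s) = Rational(228, 5) (Function('Z')(s) = Add(-2, Mul(Add(6, Rational(4, 5)), Add(1, 6))) = Add(-2, Mul(Rational(34, 5), 7)) = Add(-2, Rational(238, 5)) = Rational(228, 5))
Pow(Add(-22, Function('Z')(p)), 2) = Pow(Add(-22, Rational(228, 5)), 2) = Pow(Rational(118, 5), 2) = Rational(13924, 25)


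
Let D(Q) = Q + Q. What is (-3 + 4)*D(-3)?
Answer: -6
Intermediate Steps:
D(Q) = 2*Q
(-3 + 4)*D(-3) = (-3 + 4)*(2*(-3)) = 1*(-6) = -6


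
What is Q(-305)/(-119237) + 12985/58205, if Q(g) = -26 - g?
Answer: 43772950/198291131 ≈ 0.22075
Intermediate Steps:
Q(-305)/(-119237) + 12985/58205 = (-26 - 1*(-305))/(-119237) + 12985/58205 = (-26 + 305)*(-1/119237) + 12985*(1/58205) = 279*(-1/119237) + 371/1663 = -279/119237 + 371/1663 = 43772950/198291131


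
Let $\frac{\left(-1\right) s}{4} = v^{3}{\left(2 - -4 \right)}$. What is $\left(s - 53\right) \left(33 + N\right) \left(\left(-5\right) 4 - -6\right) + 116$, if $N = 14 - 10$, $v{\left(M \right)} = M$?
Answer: $475122$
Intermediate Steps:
$N = 4$ ($N = 14 - 10 = 4$)
$s = -864$ ($s = - 4 \left(2 - -4\right)^{3} = - 4 \left(2 + 4\right)^{3} = - 4 \cdot 6^{3} = \left(-4\right) 216 = -864$)
$\left(s - 53\right) \left(33 + N\right) \left(\left(-5\right) 4 - -6\right) + 116 = \left(-864 - 53\right) \left(33 + 4\right) \left(\left(-5\right) 4 - -6\right) + 116 = \left(-917\right) 37 \left(-20 + 6\right) + 116 = \left(-33929\right) \left(-14\right) + 116 = 475006 + 116 = 475122$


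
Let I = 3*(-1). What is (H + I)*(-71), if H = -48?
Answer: 3621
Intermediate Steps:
I = -3
(H + I)*(-71) = (-48 - 3)*(-71) = -51*(-71) = 3621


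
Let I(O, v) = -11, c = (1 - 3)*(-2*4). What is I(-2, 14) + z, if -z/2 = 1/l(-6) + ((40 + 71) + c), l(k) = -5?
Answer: -1323/5 ≈ -264.60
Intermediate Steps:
c = 16 (c = -2*(-8) = 16)
z = -1268/5 (z = -2*(1/(-5) + ((40 + 71) + 16)) = -2*(-⅕ + (111 + 16)) = -2*(-⅕ + 127) = -2*634/5 = -1268/5 ≈ -253.60)
I(-2, 14) + z = -11 - 1268/5 = -1323/5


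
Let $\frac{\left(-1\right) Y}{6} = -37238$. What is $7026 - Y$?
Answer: $-216402$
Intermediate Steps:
$Y = 223428$ ($Y = \left(-6\right) \left(-37238\right) = 223428$)
$7026 - Y = 7026 - 223428 = -216402$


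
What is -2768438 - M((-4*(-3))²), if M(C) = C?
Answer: -2768582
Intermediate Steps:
-2768438 - M((-4*(-3))²) = -2768438 - (-4*(-3))² = -2768438 - 1*12² = -2768438 - 1*144 = -2768438 - 144 = -2768582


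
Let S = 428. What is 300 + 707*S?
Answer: 302896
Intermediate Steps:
300 + 707*S = 300 + 707*428 = 300 + 302596 = 302896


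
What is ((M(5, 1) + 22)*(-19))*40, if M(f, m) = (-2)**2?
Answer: -19760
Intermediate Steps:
M(f, m) = 4
((M(5, 1) + 22)*(-19))*40 = ((4 + 22)*(-19))*40 = (26*(-19))*40 = -494*40 = -19760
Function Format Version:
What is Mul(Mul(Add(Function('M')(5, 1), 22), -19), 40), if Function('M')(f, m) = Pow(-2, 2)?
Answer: -19760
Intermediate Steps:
Function('M')(f, m) = 4
Mul(Mul(Add(Function('M')(5, 1), 22), -19), 40) = Mul(Mul(Add(4, 22), -19), 40) = Mul(Mul(26, -19), 40) = Mul(-494, 40) = -19760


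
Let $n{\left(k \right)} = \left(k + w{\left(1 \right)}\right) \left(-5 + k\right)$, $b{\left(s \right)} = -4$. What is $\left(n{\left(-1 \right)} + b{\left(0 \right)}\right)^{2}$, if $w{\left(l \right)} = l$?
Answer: $16$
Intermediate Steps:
$n{\left(k \right)} = \left(1 + k\right) \left(-5 + k\right)$ ($n{\left(k \right)} = \left(k + 1\right) \left(-5 + k\right) = \left(1 + k\right) \left(-5 + k\right)$)
$\left(n{\left(-1 \right)} + b{\left(0 \right)}\right)^{2} = \left(\left(-5 + \left(-1\right)^{2} - -4\right) - 4\right)^{2} = \left(\left(-5 + 1 + 4\right) - 4\right)^{2} = \left(0 - 4\right)^{2} = \left(-4\right)^{2} = 16$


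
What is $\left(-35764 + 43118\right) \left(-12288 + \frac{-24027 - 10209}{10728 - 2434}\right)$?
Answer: $- \frac{374873488716}{4147} \approx -9.0396 \cdot 10^{7}$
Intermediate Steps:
$\left(-35764 + 43118\right) \left(-12288 + \frac{-24027 - 10209}{10728 - 2434}\right) = 7354 \left(-12288 - \frac{34236}{8294}\right) = 7354 \left(-12288 - \frac{17118}{4147}\right) = 7354 \left(- \frac{50975454}{4147}\right) = - \frac{374873488716}{4147}$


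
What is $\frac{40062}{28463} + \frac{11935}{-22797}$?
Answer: $\frac{573587509}{648871011} \approx 0.88398$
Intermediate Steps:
$\frac{40062}{28463} + \frac{11935}{-22797} = 40062 \cdot \frac{1}{28463} + 11935 \left(- \frac{1}{22797}\right) = \frac{40062}{28463} - \frac{11935}{22797} = \frac{573587509}{648871011}$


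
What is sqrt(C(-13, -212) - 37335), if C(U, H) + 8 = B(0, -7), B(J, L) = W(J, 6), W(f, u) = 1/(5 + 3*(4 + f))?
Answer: I*sqrt(10792110)/17 ≈ 193.24*I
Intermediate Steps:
W(f, u) = 1/(17 + 3*f) (W(f, u) = 1/(5 + (12 + 3*f)) = 1/(17 + 3*f))
B(J, L) = 1/(17 + 3*J)
C(U, H) = -135/17 (C(U, H) = -8 + 1/(17 + 3*0) = -8 + 1/(17 + 0) = -8 + 1/17 = -135/17)
sqrt(C(-13, -212) - 37335) = sqrt(-135/17 - 37335) = sqrt(-634830/17) = I*sqrt(10792110)/17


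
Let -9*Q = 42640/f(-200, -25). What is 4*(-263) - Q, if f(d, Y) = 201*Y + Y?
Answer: -4785604/4545 ≈ -1052.9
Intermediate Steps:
f(d, Y) = 202*Y
Q = 4264/4545 (Q = -42640/(9*(202*(-25))) = -42640/(9*(-5050)) = -42640*(-1)/(9*5050) = -⅑*(-4264/505) = 4264/4545 ≈ 0.93817)
4*(-263) - Q = 4*(-263) - 1*4264/4545 = -1052 - 4264/4545 = -4785604/4545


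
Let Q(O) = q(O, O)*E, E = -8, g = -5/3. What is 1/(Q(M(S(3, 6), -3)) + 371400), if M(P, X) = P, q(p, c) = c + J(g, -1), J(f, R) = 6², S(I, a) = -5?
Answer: 1/371152 ≈ 2.6943e-6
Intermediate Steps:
g = -5/3 (g = -5*⅓ = -5/3 ≈ -1.6667)
J(f, R) = 36
q(p, c) = 36 + c (q(p, c) = c + 36 = 36 + c)
Q(O) = -288 - 8*O (Q(O) = (36 + O)*(-8) = -288 - 8*O)
1/(Q(M(S(3, 6), -3)) + 371400) = 1/((-288 - 8*(-5)) + 371400) = 1/((-288 + 40) + 371400) = 1/(-248 + 371400) = 1/371152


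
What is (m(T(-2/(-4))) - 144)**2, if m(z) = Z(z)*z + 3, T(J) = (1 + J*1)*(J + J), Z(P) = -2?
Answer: 20736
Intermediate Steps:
T(J) = 2*J*(1 + J) (T(J) = (1 + J)*(2*J) = 2*J*(1 + J))
m(z) = 3 - 2*z (m(z) = -2*z + 3 = 3 - 2*z)
(m(T(-2/(-4))) - 144)**2 = ((3 - 4*(-2/(-4))*(1 - 2/(-4))) - 144)**2 = ((3 - 4*(-2*(-1/4))*(1 - 2*(-1/4))) - 144)**2 = ((3 - 4*(1 + 1/2)/2) - 144)**2 = ((3 - 4*3/(2*2)) - 144)**2 = ((3 - 2*3/2) - 144)**2 = ((3 - 3) - 144)**2 = (0 - 144)**2 = (-144)**2 = 20736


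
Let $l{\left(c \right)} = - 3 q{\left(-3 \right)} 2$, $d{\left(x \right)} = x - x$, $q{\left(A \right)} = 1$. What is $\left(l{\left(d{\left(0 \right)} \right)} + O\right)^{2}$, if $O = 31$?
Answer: $625$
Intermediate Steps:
$d{\left(x \right)} = 0$
$l{\left(c \right)} = -6$ ($l{\left(c \right)} = \left(-3\right) 1 \cdot 2 = \left(-3\right) 2 = -6$)
$\left(l{\left(d{\left(0 \right)} \right)} + O\right)^{2} = \left(-6 + 31\right)^{2} = 25^{2} = 625$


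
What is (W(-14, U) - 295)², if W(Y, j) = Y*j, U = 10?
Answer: 189225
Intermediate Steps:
(W(-14, U) - 295)² = (-14*10 - 295)² = (-140 - 295)² = (-435)² = 189225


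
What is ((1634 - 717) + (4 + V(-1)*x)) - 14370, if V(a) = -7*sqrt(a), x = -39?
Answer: -13449 + 273*I ≈ -13449.0 + 273.0*I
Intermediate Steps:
((1634 - 717) + (4 + V(-1)*x)) - 14370 = ((1634 - 717) + (4 - 7*I*(-39))) - 14370 = (917 + (4 - 7*I*(-39))) - 14370 = (917 + (4 + 273*I)) - 14370 = (921 + 273*I) - 14370 = -13449 + 273*I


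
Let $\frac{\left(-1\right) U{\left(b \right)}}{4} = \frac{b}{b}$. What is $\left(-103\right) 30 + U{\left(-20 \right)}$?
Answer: $-3094$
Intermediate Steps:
$U{\left(b \right)} = -4$ ($U{\left(b \right)} = - 4 \frac{b}{b} = \left(-4\right) 1 = -4$)
$\left(-103\right) 30 + U{\left(-20 \right)} = \left(-103\right) 30 - 4 = -3090 - 4 = -3094$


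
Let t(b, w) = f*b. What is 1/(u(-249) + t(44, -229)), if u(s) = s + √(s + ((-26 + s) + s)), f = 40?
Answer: 1511/2283894 - I*√773/2283894 ≈ 0.00066159 - 1.2173e-5*I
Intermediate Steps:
u(s) = s + √(-26 + 3*s) (u(s) = s + √(s + (-26 + 2*s)) = s + √(-26 + 3*s))
t(b, w) = 40*b
1/(u(-249) + t(44, -229)) = 1/((-249 + √(-26 + 3*(-249))) + 40*44) = 1/((-249 + √(-26 - 747)) + 1760) = 1/((-249 + √(-773)) + 1760) = 1/((-249 + I*√773) + 1760) = 1/(1511 + I*√773)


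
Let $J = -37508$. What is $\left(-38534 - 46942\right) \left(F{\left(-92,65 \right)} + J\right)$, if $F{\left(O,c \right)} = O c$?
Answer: $3717180288$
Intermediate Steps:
$\left(-38534 - 46942\right) \left(F{\left(-92,65 \right)} + J\right) = \left(-38534 - 46942\right) \left(\left(-92\right) 65 - 37508\right) = - 85476 \left(-5980 - 37508\right) = \left(-85476\right) \left(-43488\right) = 3717180288$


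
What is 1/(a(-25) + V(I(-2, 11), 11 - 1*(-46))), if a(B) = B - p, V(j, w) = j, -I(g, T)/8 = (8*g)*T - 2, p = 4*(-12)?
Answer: 1/1447 ≈ 0.00069109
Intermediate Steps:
p = -48
I(g, T) = 16 - 64*T*g (I(g, T) = -8*((8*g)*T - 2) = -8*(8*T*g - 2) = -8*(-2 + 8*T*g) = 16 - 64*T*g)
a(B) = 48 + B (a(B) = B - 1*(-48) = B + 48 = 48 + B)
1/(a(-25) + V(I(-2, 11), 11 - 1*(-46))) = 1/((48 - 25) + (16 - 64*11*(-2))) = 1/(23 + (16 + 1408)) = 1/(23 + 1424) = 1/1447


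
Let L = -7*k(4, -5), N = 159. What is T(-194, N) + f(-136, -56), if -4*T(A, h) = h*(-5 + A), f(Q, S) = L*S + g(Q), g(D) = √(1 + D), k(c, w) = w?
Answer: 23801/4 + 3*I*√15 ≈ 5950.3 + 11.619*I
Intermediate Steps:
L = 35 (L = -7*(-5) = 35)
f(Q, S) = √(1 + Q) + 35*S (f(Q, S) = 35*S + √(1 + Q) = √(1 + Q) + 35*S)
T(A, h) = -h*(-5 + A)/4
T(-194, N) + f(-136, -56) = (¼)*159*(5 - 1*(-194)) + (√(1 - 136) + 35*(-56)) = (¼)*159*(5 + 194) + (√(-135) - 1960) = (¼)*159*199 + (3*I*√15 - 1960) = 31641/4 + (-1960 + 3*I*√15) = 23801/4 + 3*I*√15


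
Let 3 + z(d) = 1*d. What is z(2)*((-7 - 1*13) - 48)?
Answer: 68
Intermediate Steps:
z(d) = -3 + d (z(d) = -3 + 1*d = -3 + d)
z(2)*((-7 - 1*13) - 48) = (-3 + 2)*((-7 - 1*13) - 48) = -((-7 - 13) - 48) = -(-20 - 48) = -1*(-68) = 68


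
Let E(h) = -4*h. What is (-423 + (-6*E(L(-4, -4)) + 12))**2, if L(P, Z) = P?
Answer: 257049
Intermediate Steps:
(-423 + (-6*E(L(-4, -4)) + 12))**2 = (-423 + (-(-24)*(-4) + 12))**2 = (-423 + (-6*16 + 12))**2 = (-423 + (-96 + 12))**2 = (-423 - 84)**2 = (-507)**2 = 257049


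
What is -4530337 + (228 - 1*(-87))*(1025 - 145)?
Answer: -4253137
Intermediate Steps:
-4530337 + (228 - 1*(-87))*(1025 - 145) = -4530337 + (228 + 87)*880 = -4530337 + 315*880 = -4530337 + 277200 = -4253137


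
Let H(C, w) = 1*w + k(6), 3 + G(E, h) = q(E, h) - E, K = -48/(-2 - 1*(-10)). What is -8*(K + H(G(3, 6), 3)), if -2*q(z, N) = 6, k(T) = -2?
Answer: 40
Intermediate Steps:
K = -6 (K = -48/(-2 + 10) = -48/8 = -48*⅛ = -6)
q(z, N) = -3 (q(z, N) = -½*6 = -3)
G(E, h) = -6 - E (G(E, h) = -3 + (-3 - E) = -6 - E)
H(C, w) = -2 + w (H(C, w) = 1*w - 2 = w - 2 = -2 + w)
-8*(K + H(G(3, 6), 3)) = -8*(-6 + (-2 + 3)) = -8*(-6 + 1) = -8*(-5) = 40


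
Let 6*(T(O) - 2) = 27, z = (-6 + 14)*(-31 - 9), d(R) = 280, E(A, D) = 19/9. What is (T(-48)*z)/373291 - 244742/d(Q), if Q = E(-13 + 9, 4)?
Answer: -45680284161/52260740 ≈ -874.08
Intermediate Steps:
E(A, D) = 19/9 (E(A, D) = 19*(1/9) = 19/9)
Q = 19/9 ≈ 2.1111
z = -320 (z = 8*(-40) = -320)
T(O) = 13/2 (T(O) = 2 + (1/6)*27 = 2 + 9/2 = 13/2)
(T(-48)*z)/373291 - 244742/d(Q) = ((13/2)*(-320))/373291 - 244742/280 = -2080*1/373291 - 244742*1/280 = -2080/373291 - 122371/140 = -45680284161/52260740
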